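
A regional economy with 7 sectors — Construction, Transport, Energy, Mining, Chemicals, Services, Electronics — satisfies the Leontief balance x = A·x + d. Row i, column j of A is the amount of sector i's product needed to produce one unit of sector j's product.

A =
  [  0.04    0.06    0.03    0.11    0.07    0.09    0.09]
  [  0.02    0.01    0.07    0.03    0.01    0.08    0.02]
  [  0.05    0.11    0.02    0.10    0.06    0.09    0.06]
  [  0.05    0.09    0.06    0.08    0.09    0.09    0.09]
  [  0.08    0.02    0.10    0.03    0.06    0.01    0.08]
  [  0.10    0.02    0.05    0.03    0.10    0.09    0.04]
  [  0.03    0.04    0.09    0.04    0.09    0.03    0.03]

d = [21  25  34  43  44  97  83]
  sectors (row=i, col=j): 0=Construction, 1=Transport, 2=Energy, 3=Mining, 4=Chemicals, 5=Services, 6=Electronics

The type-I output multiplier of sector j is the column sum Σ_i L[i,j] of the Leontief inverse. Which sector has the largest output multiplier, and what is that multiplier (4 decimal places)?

Form M = I − A:
  [  0.96   -0.06   -0.03   -0.11   -0.07   -0.09   -0.09]
  [ -0.02    0.99   -0.07   -0.03   -0.01   -0.08   -0.02]
  [ -0.05   -0.11    0.98   -0.10   -0.06   -0.09   -0.06]
  [ -0.05   -0.09   -0.06    0.92   -0.09   -0.09   -0.09]
  [ -0.08   -0.02   -0.10   -0.03    0.94   -0.01   -0.08]
  [ -0.10   -0.02   -0.05   -0.03   -0.10    0.91   -0.04]
  [ -0.03   -0.04   -0.09   -0.04   -0.09   -0.03    0.97]
Leontief inverse L = M⁻¹:
  [  1.0869    0.1007    0.0838    0.1575    0.1314    0.1463    0.1396]
  [  0.0458    1.0332    0.0927    0.0562    0.0419    0.1120    0.0446]
  [  0.0950    0.1479    1.0722    0.1460    0.1171    0.1477    0.1075]
  [  0.1012    0.1343    0.1188    1.1326    0.1549    0.1520    0.1436]
  [  0.1138    0.0573    0.1387    0.0736    1.1060    0.0534    0.1206]
  [  0.1443    0.0558    0.0949    0.0754    0.1542    1.1395    0.0871]
  [  0.0635    0.0720    0.1266    0.0766    0.1304    0.0693    1.0669]
Total output x = L · d:
  x_0 = 1.0869·21 + 0.1007·25 + 0.0838·34 + 0.1575·43 + 0.1314·44 + 0.1463·97 + 0.1396·83 = 66.5146
  x_1 = 0.0458·21 + 1.0332·25 + 0.0927·34 + 0.0562·43 + 0.0419·44 + 0.1120·97 + 0.0446·83 = 48.7722
  x_2 = 0.0950·21 + 0.1479·25 + 1.0722·34 + 0.1460·43 + 0.1171·44 + 0.1477·97 + 0.1075·83 = 76.8251
  x_3 = 0.1012·21 + 0.1343·25 + 0.1188·34 + 1.1326·43 + 0.1549·44 + 0.1520·97 + 0.1436·83 = 91.7076
  x_4 = 0.1138·21 + 0.0573·25 + 0.1387·34 + 0.0736·43 + 1.1060·44 + 0.0534·97 + 0.1206·83 = 75.5577
  x_5 = 0.1443·21 + 0.0558·25 + 0.0949·34 + 0.0754·43 + 0.1542·44 + 1.1395·97 + 0.0871·83 = 135.4340
  x_6 = 0.0635·21 + 0.0720·25 + 0.1266·34 + 0.0766·43 + 0.1304·44 + 0.0693·97 + 1.0669·83 = 111.7444
Output multipliers (column sums of L):
  Construction: 1.6505
  Transport: 1.6012
  Energy: 1.7277
  Mining: 1.7179
  Chemicals: 1.8359
  Services: 1.8202
  Electronics: 1.7098

Chemicals (1.8359)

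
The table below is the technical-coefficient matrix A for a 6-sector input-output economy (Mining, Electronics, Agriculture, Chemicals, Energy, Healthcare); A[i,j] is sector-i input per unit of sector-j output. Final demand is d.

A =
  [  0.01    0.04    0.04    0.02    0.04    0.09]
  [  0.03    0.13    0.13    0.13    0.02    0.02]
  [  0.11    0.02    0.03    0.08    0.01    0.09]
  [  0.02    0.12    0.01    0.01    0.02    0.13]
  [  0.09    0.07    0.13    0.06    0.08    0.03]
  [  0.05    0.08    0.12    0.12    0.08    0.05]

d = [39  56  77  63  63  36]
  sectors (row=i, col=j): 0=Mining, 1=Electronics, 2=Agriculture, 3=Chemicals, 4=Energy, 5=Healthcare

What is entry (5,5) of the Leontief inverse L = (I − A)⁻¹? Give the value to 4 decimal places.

Form M = I − A:
  [  0.99   -0.04   -0.04   -0.02   -0.04   -0.09]
  [ -0.03    0.87   -0.13   -0.13   -0.02   -0.02]
  [ -0.11   -0.02    0.97   -0.08   -0.01   -0.09]
  [ -0.02   -0.12   -0.01    0.99   -0.02   -0.13]
  [ -0.09   -0.07   -0.13   -0.06    0.92   -0.03]
  [ -0.05   -0.08   -0.12   -0.12   -0.08    0.95]
Leontief inverse L = M⁻¹:
  [  1.0329    0.0720    0.0750    0.0539    0.0585    0.1157]
  [  0.0673    1.1922    0.1793    0.1840    0.0413    0.0749]
  [  0.1323    0.0612    1.0664    0.1148    0.0326    0.1316]
  [  0.0453    0.1679    0.0609    1.0600    0.0432    0.1600]
  [  0.1309    0.1220    0.1814    0.1104    1.1068    0.0822]
  [  0.0935    0.1434    0.1767    0.1760    0.1093    1.1088]
Total output x = L · d:
  x_0 = 1.0329·39 + 0.0720·56 + 0.0750·77 + 0.0539·63 + 0.0585·63 + 0.1157·36 = 61.3357
  x_1 = 0.0673·39 + 1.1922·56 + 0.1793·77 + 0.1840·63 + 0.0413·63 + 0.0749·36 = 100.0848
  x_2 = 0.1323·39 + 0.0612·56 + 1.0664·77 + 0.1148·63 + 0.0326·63 + 0.1316·36 = 104.7212
  x_3 = 0.0453·39 + 0.1679·56 + 0.0609·77 + 1.0600·63 + 0.0432·63 + 0.1600·36 = 91.1192
  x_4 = 0.1309·39 + 0.1220·56 + 0.1814·77 + 0.1104·63 + 1.1068·63 + 0.0822·36 = 105.5461
  x_5 = 0.0935·39 + 0.1434·56 + 0.1767·77 + 0.1760·63 + 0.1093·63 + 1.1088·36 = 83.1770

L[5,5] = 1.1088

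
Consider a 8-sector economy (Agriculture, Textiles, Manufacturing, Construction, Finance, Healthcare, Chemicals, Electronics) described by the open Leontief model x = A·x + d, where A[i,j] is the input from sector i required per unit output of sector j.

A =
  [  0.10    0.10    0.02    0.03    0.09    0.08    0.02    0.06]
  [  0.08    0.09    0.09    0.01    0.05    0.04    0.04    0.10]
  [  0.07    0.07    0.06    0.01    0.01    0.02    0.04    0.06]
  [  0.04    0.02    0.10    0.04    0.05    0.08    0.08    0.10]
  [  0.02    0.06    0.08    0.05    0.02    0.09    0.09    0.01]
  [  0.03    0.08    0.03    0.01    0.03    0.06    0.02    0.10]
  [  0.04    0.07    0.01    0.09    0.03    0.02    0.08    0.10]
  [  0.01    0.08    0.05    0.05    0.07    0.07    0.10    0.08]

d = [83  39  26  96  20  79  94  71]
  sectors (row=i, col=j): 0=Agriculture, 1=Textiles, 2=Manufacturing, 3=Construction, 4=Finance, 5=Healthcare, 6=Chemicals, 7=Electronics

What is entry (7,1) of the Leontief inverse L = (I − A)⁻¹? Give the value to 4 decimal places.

Form M = I − A:
  [  0.90   -0.10   -0.02   -0.03   -0.09   -0.08   -0.02   -0.06]
  [ -0.08    0.91   -0.09   -0.01   -0.05   -0.04   -0.04   -0.10]
  [ -0.07   -0.07    0.94   -0.01   -0.01   -0.02   -0.04   -0.06]
  [ -0.04   -0.02   -0.10    0.96   -0.05   -0.08   -0.08   -0.10]
  [ -0.02   -0.06   -0.08   -0.05    0.98   -0.09   -0.09   -0.01]
  [ -0.03   -0.08   -0.03   -0.01   -0.03    0.94   -0.02   -0.10]
  [ -0.04   -0.07   -0.01   -0.09   -0.03   -0.02    0.92   -0.10]
  [ -0.01   -0.08   -0.05   -0.05   -0.07   -0.07   -0.10    0.92]
Leontief inverse L = M⁻¹:
  [  1.1464    0.1701    0.0703    0.0600    0.1332    0.1352    0.0705    0.1282]
  [  0.1267    1.1603    0.1387    0.0406    0.0919    0.0899    0.0920    0.1686]
  [  0.1041    0.1188    1.0924    0.0312    0.0400    0.0533    0.0745    0.1087]
  [  0.0810    0.0864    0.1464    1.0741    0.0884    0.1292    0.1353    0.1707]
  [  0.0569    0.1139    0.1188    0.0762    1.0496    0.1273    0.1312    0.0716]
  [  0.0604    0.1308    0.0661    0.0320    0.0608    1.0971    0.0590    0.1523]
  [  0.0772    0.1279    0.0560    0.1236    0.0692    0.0669    1.1338    0.1673]
  [  0.0509    0.1464    0.1003    0.0859    0.1084    0.1196    0.1579    1.1534]
Total output x = L · d:
  x_0 = 1.1464·83 + 0.1701·39 + 0.0703·26 + 0.0600·96 + 0.1332·20 + 0.1352·79 + 0.0705·94 + 0.1282·71 = 138.4317
  x_1 = 0.1267·83 + 1.1603·39 + 0.1387·26 + 0.0406·96 + 0.0919·20 + 0.0899·79 + 0.0920·94 + 0.1686·71 = 92.8408
  x_2 = 0.1041·83 + 0.1188·39 + 1.0924·26 + 0.0312·96 + 0.0400·20 + 0.0533·79 + 0.0745·94 + 0.1087·71 = 64.3973
  x_3 = 0.0810·83 + 0.0864·39 + 0.1464·26 + 1.0741·96 + 0.0884·20 + 0.1292·79 + 0.1353·94 + 0.1707·71 = 153.8235
  x_4 = 0.0569·83 + 0.1139·39 + 0.1188·26 + 0.0762·96 + 1.0496·20 + 0.1273·79 + 0.1312·94 + 0.0716·71 = 68.0446
  x_5 = 0.0604·83 + 0.1308·39 + 0.0661·26 + 0.0320·96 + 0.0608·20 + 1.0971·79 + 0.0590·94 + 0.1523·71 = 119.1522
  x_6 = 0.0772·83 + 0.1279·39 + 0.0560·26 + 0.1236·96 + 0.0692·20 + 0.0669·79 + 1.1338·94 + 0.1673·71 = 149.8510
  x_7 = 0.0509·83 + 0.1464·39 + 0.1003·26 + 0.0859·96 + 0.1084·20 + 0.1196·79 + 0.1579·94 + 1.1534·71 = 129.1429

L[7,1] = 0.1464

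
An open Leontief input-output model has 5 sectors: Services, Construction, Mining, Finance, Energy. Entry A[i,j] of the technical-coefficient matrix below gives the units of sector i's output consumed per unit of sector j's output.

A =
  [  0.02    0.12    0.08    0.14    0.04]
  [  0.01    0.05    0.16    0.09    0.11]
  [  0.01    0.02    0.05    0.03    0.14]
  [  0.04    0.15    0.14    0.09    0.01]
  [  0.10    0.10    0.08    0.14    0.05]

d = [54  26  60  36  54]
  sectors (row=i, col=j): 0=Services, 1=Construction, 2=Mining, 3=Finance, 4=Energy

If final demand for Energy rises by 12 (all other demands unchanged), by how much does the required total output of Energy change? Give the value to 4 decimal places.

Form M = I − A:
  [  0.98   -0.12   -0.08   -0.14   -0.04]
  [ -0.01    0.95   -0.16   -0.09   -0.11]
  [ -0.01   -0.02    0.95   -0.03   -0.14]
  [ -0.04   -0.15   -0.14    0.91   -0.01]
  [ -0.10   -0.10   -0.08   -0.14    0.95]
Leontief inverse L = M⁻¹:
  [  1.0408    0.1750    0.1535    0.1962    0.0888]
  [  0.0363    1.1024    0.2242    0.1472    0.1638]
  [  0.0319    0.0562    1.0897    0.0724    0.1692]
  [  0.0580    0.1999    0.2131    1.1452    0.0691]
  [  0.1246    0.1687    0.1629    0.2110    1.1036]
Total output x = L · d:
  x_0 = 1.0408·54 + 0.1750·26 + 0.1535·60 + 0.1962·36 + 0.0888·54 = 81.8212
  x_1 = 0.0363·54 + 1.1024·26 + 0.2242·60 + 0.1472·36 + 0.1638·54 = 58.2150
  x_2 = 0.0319·54 + 0.0562·26 + 1.0897·60 + 0.0724·36 + 0.1692·54 = 80.3121
  x_3 = 0.0580·54 + 0.1999·26 + 0.2131·60 + 1.1452·36 + 0.0691·54 = 66.0765
  x_4 = 0.1246·54 + 0.1687·26 + 0.1629·60 + 0.2110·36 + 1.1036·54 = 88.0835
Δx_4 = L[4,4] · Δd_4 = 1.1036 · 12 = 13.2437

13.2437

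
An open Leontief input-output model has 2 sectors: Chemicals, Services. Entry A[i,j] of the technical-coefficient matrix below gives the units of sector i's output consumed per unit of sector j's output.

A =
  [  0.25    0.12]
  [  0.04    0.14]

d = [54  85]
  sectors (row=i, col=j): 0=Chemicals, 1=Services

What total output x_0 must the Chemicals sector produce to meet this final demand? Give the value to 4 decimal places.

88.4724

Form M = I − A:
  [  0.75   -0.12]
  [ -0.04    0.86]
Leontief inverse L = M⁻¹:
  [  1.3433    0.1874]
  [  0.0625    1.1715]
Total output x = L · d:
  x_0 = 1.3433·54 + 0.1874·85 = 88.4724
  x_1 = 0.0625·54 + 1.1715·85 = 102.9522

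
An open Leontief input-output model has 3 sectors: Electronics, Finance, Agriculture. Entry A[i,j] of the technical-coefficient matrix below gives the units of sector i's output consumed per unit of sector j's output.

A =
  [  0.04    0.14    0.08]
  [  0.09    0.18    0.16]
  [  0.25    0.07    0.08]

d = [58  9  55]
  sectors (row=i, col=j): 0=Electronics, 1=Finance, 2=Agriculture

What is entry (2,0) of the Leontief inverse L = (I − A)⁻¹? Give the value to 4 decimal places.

L[2,0] = 0.3110

Form M = I − A:
  [  0.96   -0.14   -0.08]
  [ -0.09    0.82   -0.16]
  [ -0.25   -0.07    0.92]
Leontief inverse L = M⁻¹:
  [  1.0939    0.1978    0.1295]
  [  0.1808    1.2706    0.2367]
  [  0.3110    0.1504    1.1402]
Total output x = L · d:
  x_0 = 1.0939·58 + 0.1978·9 + 0.1295·55 = 72.3535
  x_1 = 0.1808·58 + 1.2706·9 + 0.2367·55 = 34.9368
  x_2 = 0.3110·58 + 0.1504·9 + 1.1402·55 = 82.1021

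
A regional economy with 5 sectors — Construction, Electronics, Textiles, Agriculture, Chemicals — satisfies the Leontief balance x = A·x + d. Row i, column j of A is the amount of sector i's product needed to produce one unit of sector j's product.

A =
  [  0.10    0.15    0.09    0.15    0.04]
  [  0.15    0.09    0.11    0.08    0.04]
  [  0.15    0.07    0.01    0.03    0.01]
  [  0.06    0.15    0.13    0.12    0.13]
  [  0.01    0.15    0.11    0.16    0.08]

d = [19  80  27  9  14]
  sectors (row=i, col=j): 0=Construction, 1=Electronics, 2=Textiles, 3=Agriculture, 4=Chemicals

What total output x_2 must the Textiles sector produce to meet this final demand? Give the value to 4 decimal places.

Form M = I − A:
  [  0.90   -0.15   -0.09   -0.15   -0.04]
  [ -0.15    0.91   -0.11   -0.08   -0.04]
  [ -0.15   -0.07    0.99   -0.03   -0.01]
  [ -0.06   -0.15   -0.13    0.88   -0.13]
  [ -0.01   -0.15   -0.11   -0.16    0.92]
Leontief inverse L = M⁻¹:
  [  1.2053    0.2718    0.1846    0.2550    0.1023]
  [  0.2432    1.1966    0.1877    0.1728    0.0891]
  [  0.2060    0.1370    1.0603    0.0909    0.0393]
  [  0.1699    0.2816    0.2307    1.2345    0.1966]
  [  0.1069    0.2634    0.1995    0.2565    1.1415]
Total output x = L · d:
  x_0 = 1.2053·19 + 0.2718·80 + 0.1846·27 + 0.2550·9 + 0.1023·14 = 53.3554
  x_1 = 0.2432·19 + 1.1966·80 + 0.1877·27 + 0.1728·9 + 0.0891·14 = 108.2180
  x_2 = 0.2060·19 + 0.1370·80 + 1.0603·27 + 0.0909·9 + 0.0393·14 = 44.8706
  x_3 = 0.1699·19 + 0.2816·80 + 0.2307·27 + 1.2345·9 + 0.1966·14 = 45.8508
  x_4 = 0.1069·19 + 0.2634·80 + 0.1995·27 + 0.2565·9 + 1.1415·14 = 46.7806

44.8706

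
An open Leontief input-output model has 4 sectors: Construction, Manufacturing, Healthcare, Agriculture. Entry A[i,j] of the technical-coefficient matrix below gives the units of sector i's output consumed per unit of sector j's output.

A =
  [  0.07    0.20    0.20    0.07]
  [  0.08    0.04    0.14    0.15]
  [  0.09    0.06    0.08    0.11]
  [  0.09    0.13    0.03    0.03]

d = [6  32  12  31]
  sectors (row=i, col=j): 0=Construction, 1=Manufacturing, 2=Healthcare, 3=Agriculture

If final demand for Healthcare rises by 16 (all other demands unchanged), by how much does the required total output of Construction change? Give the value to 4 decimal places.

Form M = I − A:
  [  0.93   -0.20   -0.20   -0.07]
  [ -0.08    0.96   -0.14   -0.15]
  [ -0.09   -0.06    0.92   -0.11]
  [ -0.09   -0.13   -0.03    0.97]
Leontief inverse L = M⁻¹:
  [  1.1432    0.2782    0.2961    0.1591]
  [  0.1352    1.1104    0.2050    0.2047]
  [  0.1360    0.1210    1.1401    0.1578]
  [  0.1284    0.1784    0.0902    1.0780]
Total output x = L · d:
  x_0 = 1.1432·6 + 0.2782·32 + 0.2961·12 + 0.1591·31 = 24.2476
  x_1 = 0.1352·6 + 1.1104·32 + 0.2050·12 + 0.2047·31 = 45.1489
  x_2 = 0.1360·6 + 0.1210·32 + 1.1401·12 + 0.1578·31 = 23.2597
  x_3 = 0.1284·6 + 0.1784·32 + 0.0902·12 + 1.0780·31 = 40.9788
Δx_0 = L[0,2] · Δd_2 = 0.2961 · 16 = 4.7369

4.7369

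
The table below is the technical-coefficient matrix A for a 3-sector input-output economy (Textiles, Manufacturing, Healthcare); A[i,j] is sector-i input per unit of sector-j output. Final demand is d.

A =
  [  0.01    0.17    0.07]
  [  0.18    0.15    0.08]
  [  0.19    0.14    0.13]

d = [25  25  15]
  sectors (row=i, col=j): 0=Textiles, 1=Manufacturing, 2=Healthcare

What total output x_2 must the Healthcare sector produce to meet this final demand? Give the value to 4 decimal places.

31.0921

Form M = I − A:
  [  0.99   -0.17   -0.07]
  [ -0.18    0.85   -0.08]
  [ -0.19   -0.14    0.87]
Leontief inverse L = M⁻¹:
  [  1.0730    0.2323    0.1077]
  [  0.2531    1.2494    0.1353]
  [  0.2751    0.2518    1.1947]
Total output x = L · d:
  x_0 = 1.0730·25 + 0.2323·25 + 0.1077·15 = 34.2494
  x_1 = 0.2531·25 + 1.2494·25 + 0.1353·15 = 39.5909
  x_2 = 0.2751·25 + 0.2518·25 + 1.1947·15 = 31.0921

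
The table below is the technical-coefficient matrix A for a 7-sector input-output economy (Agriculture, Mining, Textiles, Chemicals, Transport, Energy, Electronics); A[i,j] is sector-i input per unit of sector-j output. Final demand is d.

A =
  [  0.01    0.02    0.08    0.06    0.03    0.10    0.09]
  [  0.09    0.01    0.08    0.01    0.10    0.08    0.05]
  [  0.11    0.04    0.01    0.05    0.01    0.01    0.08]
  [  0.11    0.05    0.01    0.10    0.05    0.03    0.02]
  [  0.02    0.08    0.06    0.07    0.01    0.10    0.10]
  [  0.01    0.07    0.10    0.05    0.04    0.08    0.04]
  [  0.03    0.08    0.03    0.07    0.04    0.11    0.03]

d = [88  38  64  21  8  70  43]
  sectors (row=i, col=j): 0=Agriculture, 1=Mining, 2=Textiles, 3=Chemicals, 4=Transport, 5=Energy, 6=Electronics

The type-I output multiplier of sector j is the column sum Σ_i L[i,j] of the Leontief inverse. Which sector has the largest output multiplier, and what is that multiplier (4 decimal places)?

Energy (1.8277)

Form M = I − A:
  [  0.99   -0.02   -0.08   -0.06   -0.03   -0.10   -0.09]
  [ -0.09    0.99   -0.08   -0.01   -0.10   -0.08   -0.05]
  [ -0.11   -0.04    0.99   -0.05   -0.01   -0.01   -0.08]
  [ -0.11   -0.05   -0.01    0.90   -0.05   -0.03   -0.02]
  [ -0.02   -0.08   -0.06   -0.07    0.99   -0.10   -0.10]
  [ -0.01   -0.07   -0.10   -0.05   -0.04    0.92   -0.04]
  [ -0.03   -0.08   -0.03   -0.07   -0.04   -0.11    0.97]
Leontief inverse L = M⁻¹:
  [  1.0446    0.0549    0.1113    0.0981    0.0540    0.1432    0.1224]
  [  0.1205    1.0466    0.1184    0.0504    0.1222    0.1316    0.0940]
  [  0.1344    0.0636    1.0372    0.0810    0.0315    0.0504    0.1083]
  [  0.1423    0.0779    0.0431    1.1381    0.0753    0.0746    0.0551]
  [  0.0605    0.1166    0.0979    0.1107    1.0419    0.1508    0.1356]
  [  0.0483    0.1013    0.1325    0.0850    0.0657    1.1214    0.0754]
  [  0.0646    0.1119    0.0675    0.1060    0.0686    0.1556    1.0639]
Total output x = L · d:
  x_0 = 1.0446·88 + 0.0549·38 + 0.1113·64 + 0.0981·21 + 0.0540·8 + 0.1432·70 + 0.1224·43 = 118.9208
  x_1 = 0.1205·88 + 1.0466·38 + 0.1184·64 + 0.0504·21 + 0.1222·8 + 0.1316·70 + 0.0940·43 = 73.2407
  x_2 = 0.1344·88 + 0.0636·38 + 1.0372·64 + 0.0810·21 + 0.0315·8 + 0.0504·70 + 0.1083·43 = 90.7660
  x_3 = 0.1423·88 + 0.0779·38 + 0.0431·64 + 1.1381·21 + 0.0753·8 + 0.0746·70 + 0.0551·43 = 50.3297
  x_4 = 0.0605·88 + 0.1166·38 + 0.0979·64 + 0.1107·21 + 1.0419·8 + 0.1508·70 + 0.1356·43 = 43.0678
  x_5 = 0.0483·88 + 0.1013·38 + 0.1325·64 + 0.0850·21 + 0.0657·8 + 1.1214·70 + 0.0754·43 = 100.6292
  x_6 = 0.0646·88 + 0.1119·38 + 0.0675·64 + 0.1060·21 + 0.0686·8 + 0.1556·70 + 1.0639·43 = 73.6751
Output multipliers (column sums of L):
  Agriculture: 1.6153
  Mining: 1.5729
  Textiles: 1.6078
  Chemicals: 1.6693
  Transport: 1.4592
  Energy: 1.8277
  Electronics: 1.6547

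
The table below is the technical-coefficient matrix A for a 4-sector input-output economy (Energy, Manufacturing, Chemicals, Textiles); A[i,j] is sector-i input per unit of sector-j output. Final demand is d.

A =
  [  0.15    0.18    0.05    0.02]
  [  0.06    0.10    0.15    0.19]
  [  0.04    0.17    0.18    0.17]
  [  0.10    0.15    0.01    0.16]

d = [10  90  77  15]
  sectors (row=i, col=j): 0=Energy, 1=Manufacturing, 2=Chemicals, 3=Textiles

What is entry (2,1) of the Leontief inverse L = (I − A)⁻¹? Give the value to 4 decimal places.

L[2,1] = 0.3247

Form M = I − A:
  [  0.85   -0.18   -0.05   -0.02]
  [ -0.06    0.90   -0.15   -0.19]
  [ -0.04   -0.17    0.82   -0.17]
  [ -0.10   -0.15   -0.01    0.84]
Leontief inverse L = M⁻¹:
  [  1.2169    0.2876    0.1283    0.1200]
  [  0.1378    1.2392    0.2391    0.3320]
  [  0.1234    0.3247    1.2905    0.3376]
  [  0.1709    0.2594    0.0733    1.2681]
Total output x = L · d:
  x_0 = 1.2169·10 + 0.2876·90 + 0.1283·77 + 0.1200·15 = 49.7318
  x_1 = 0.1378·10 + 1.2392·90 + 0.2391·77 + 0.3320·15 = 136.2944
  x_2 = 0.1234·10 + 0.3247·90 + 1.2905·77 + 0.3376·15 = 134.8927
  x_3 = 0.1709·10 + 0.2594·90 + 0.0733·77 + 1.2681·15 = 49.7217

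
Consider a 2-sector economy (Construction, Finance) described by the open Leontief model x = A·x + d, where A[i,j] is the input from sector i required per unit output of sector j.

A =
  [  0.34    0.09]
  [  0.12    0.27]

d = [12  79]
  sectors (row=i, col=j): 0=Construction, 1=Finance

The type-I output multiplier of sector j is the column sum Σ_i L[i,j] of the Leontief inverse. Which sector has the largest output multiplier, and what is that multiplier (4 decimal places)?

Form M = I − A:
  [  0.66   -0.09]
  [ -0.12    0.73]
Leontief inverse L = M⁻¹:
  [  1.5499    0.1911]
  [  0.2548    1.4013]
Total output x = L · d:
  x_0 = 1.5499·12 + 0.1911·79 = 33.6943
  x_1 = 0.2548·12 + 1.4013·79 = 113.7580
Output multipliers (column sums of L):
  Construction: 1.8047
  Finance: 1.5924

Construction (1.8047)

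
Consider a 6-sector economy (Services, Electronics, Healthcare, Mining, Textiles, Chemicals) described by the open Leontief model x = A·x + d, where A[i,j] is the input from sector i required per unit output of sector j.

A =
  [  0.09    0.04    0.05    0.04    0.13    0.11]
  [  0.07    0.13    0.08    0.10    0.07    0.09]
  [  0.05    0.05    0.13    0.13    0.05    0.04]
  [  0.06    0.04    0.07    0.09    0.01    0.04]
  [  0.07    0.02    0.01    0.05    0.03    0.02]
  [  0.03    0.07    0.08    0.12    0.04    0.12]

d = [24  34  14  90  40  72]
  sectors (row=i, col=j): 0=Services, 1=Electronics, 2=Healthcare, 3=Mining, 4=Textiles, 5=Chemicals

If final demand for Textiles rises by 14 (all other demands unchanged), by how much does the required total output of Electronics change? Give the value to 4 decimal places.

1.6573

Form M = I − A:
  [  0.91   -0.04   -0.05   -0.04   -0.13   -0.11]
  [ -0.07    0.87   -0.08   -0.10   -0.07   -0.09]
  [ -0.05   -0.05    0.87   -0.13   -0.05   -0.04]
  [ -0.06   -0.04   -0.07    0.91   -0.01   -0.04]
  [ -0.07   -0.02   -0.01   -0.05    0.97   -0.02]
  [ -0.03   -0.07   -0.08   -0.12   -0.04    0.88]
Leontief inverse L = M⁻¹:
  [  1.1358    0.0797    0.0979    0.1036    0.1708    0.1632]
  [  0.1257    1.1873    0.1468    0.1839    0.1184    0.1549]
  [  0.0949    0.0908    1.1882    0.2000    0.0861    0.0862]
  [  0.0920    0.0700    0.1108    1.1386    0.0380    0.0763]
  [  0.0918    0.0372    0.0309    0.0760    1.0501    0.0440]
  [  0.0741    0.1166    0.1395    0.1951    0.0760    1.1745]
Total output x = L · d:
  x_0 = 1.1358·24 + 0.0797·34 + 0.0979·14 + 0.1036·90 + 0.1708·40 + 0.1632·72 = 59.2371
  x_1 = 0.1257·24 + 1.1873·34 + 0.1468·14 + 0.1839·90 + 0.1184·40 + 0.1549·72 = 77.8761
  x_2 = 0.0949·24 + 0.0908·34 + 1.1882·14 + 0.2000·90 + 0.0861·40 + 0.0862·72 = 49.6516
  x_3 = 0.0920·24 + 0.0700·34 + 0.1108·14 + 1.1386·90 + 0.0380·40 + 0.0763·72 = 115.6244
  x_4 = 0.0918·24 + 0.0372·34 + 0.0309·14 + 0.0760·90 + 1.0501·40 + 0.0440·72 = 55.9164
  x_5 = 0.0741·24 + 0.1166·34 + 0.1395·14 + 0.1951·90 + 0.0760·40 + 1.1745·72 = 112.8547
Δx_1 = L[1,4] · Δd_4 = 0.1184 · 14 = 1.6573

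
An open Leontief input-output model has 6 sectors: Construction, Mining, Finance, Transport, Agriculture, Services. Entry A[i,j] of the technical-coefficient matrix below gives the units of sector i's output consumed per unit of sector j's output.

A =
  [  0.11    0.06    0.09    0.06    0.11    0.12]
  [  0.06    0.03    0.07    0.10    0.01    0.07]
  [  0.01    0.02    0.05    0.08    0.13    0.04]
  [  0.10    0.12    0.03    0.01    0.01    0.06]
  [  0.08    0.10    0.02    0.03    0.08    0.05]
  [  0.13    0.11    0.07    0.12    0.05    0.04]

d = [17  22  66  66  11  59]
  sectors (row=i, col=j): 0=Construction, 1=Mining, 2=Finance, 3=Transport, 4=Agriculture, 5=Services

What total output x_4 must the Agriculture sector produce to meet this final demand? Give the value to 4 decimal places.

31.5892

Form M = I − A:
  [  0.89   -0.06   -0.09   -0.06   -0.11   -0.12]
  [ -0.06    0.97   -0.07   -0.10   -0.01   -0.07]
  [ -0.01   -0.02    0.95   -0.08   -0.13   -0.04]
  [ -0.10   -0.12   -0.03    0.99   -0.01   -0.06]
  [ -0.08   -0.10   -0.02   -0.03    0.92   -0.05]
  [ -0.13   -0.11   -0.07   -0.12   -0.05    0.96]
Leontief inverse L = M⁻¹:
  [  1.1902    0.1305    0.1433    0.1242    0.1752    0.1811]
  [  0.1089    1.0738    0.1027    0.1378    0.0465    0.1072]
  [  0.0540    0.0642    1.0747    0.1103    0.1641    0.0716]
  [  0.1487    0.1572    0.0674    1.0541    0.0460    0.1011]
  [  0.1324    0.1440    0.0558    0.0721    1.1180    0.0921]
  [  0.2031    0.1725    0.1209    0.1762    0.1050    1.1011]
Total output x = L · d:
  x_0 = 1.1902·17 + 0.1305·22 + 0.1433·66 + 0.1242·66 + 0.1752·11 + 0.1811·59 = 53.3732
  x_1 = 0.1089·17 + 1.0738·22 + 0.1027·66 + 0.1378·66 + 0.0465·11 + 0.1072·59 = 48.1791
  x_2 = 0.0540·17 + 0.0642·22 + 1.0747·66 + 0.1103·66 + 0.1641·11 + 0.0716·59 = 86.5693
  x_3 = 0.1487·17 + 0.1572·22 + 0.0674·66 + 1.0541·66 + 0.0460·11 + 0.1011·59 = 86.4749
  x_4 = 0.1324·17 + 0.1440·22 + 0.0558·66 + 0.0721·66 + 1.1180·11 + 0.0921·59 = 31.5892
  x_5 = 0.2031·17 + 0.1725·22 + 0.1209·66 + 0.1762·66 + 0.1050·11 + 1.1011·59 = 92.9735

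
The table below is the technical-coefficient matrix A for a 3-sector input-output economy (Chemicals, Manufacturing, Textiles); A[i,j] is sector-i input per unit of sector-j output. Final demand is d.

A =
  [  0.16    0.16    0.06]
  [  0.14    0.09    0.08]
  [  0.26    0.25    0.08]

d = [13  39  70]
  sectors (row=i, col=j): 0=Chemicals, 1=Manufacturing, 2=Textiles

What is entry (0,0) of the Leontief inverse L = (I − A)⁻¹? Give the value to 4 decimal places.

Form M = I − A:
  [  0.84   -0.16   -0.06]
  [ -0.14    0.91   -0.08]
  [ -0.26   -0.25    0.92]
Leontief inverse L = M⁻¹:
  [  1.2646    0.2510    0.1043]
  [  0.2315    1.1717    0.1170]
  [  0.4203    0.3893    1.1482]
Total output x = L · d:
  x_0 = 1.2646·13 + 0.2510·39 + 0.1043·70 = 33.5297
  x_1 = 0.2315·13 + 1.1717·39 + 0.1170·70 = 56.8968
  x_2 = 0.4203·13 + 0.3893·39 + 1.1482·70 = 101.0238

L[0,0] = 1.2646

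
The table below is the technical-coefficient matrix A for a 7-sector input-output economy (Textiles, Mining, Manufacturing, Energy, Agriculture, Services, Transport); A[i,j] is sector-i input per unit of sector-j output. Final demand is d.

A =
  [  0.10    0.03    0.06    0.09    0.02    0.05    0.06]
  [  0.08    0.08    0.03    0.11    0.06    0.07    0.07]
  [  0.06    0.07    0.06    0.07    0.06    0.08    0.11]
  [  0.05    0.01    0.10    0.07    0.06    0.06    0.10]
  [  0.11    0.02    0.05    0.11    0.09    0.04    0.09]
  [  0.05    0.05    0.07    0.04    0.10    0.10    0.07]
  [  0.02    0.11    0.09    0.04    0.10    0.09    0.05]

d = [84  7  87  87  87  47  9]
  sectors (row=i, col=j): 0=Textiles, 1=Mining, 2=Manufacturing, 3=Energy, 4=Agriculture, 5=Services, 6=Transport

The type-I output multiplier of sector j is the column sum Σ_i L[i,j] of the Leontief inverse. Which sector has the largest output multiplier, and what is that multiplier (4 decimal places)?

Transport (2.0571)

Form M = I − A:
  [  0.90   -0.03   -0.06   -0.09   -0.02   -0.05   -0.06]
  [ -0.08    0.92   -0.03   -0.11   -0.06   -0.07   -0.07]
  [ -0.06   -0.07    0.94   -0.07   -0.06   -0.08   -0.11]
  [ -0.05   -0.01   -0.10    0.93   -0.06   -0.06   -0.10]
  [ -0.11   -0.02   -0.05   -0.11    0.91   -0.04   -0.09]
  [ -0.05   -0.05   -0.07   -0.04   -0.10    0.90   -0.07]
  [ -0.02   -0.11   -0.09   -0.04   -0.10   -0.09    0.95]
Leontief inverse L = M⁻¹:
  [  1.1503    0.0695    0.1144    0.1463    0.0718    0.1045    0.1209]
  [  0.1430    1.1282    0.0951    0.1815    0.1266    0.1363    0.1443]
  [  0.1226    0.1245    1.1267    0.1414    0.1315    0.1505    0.1858]
  [  0.1043    0.0575    0.1607    1.1314    0.1233    0.1224    0.1692]
  [  0.1750    0.0674    0.1180    0.1823    1.1569    0.1057    0.1663]
  [  0.1121    0.0989    0.1313    0.1087    0.1686    1.1657    0.1429]
  [  0.0858    0.1628    0.1518    0.1146    0.1716    0.1590    1.1277]
Total output x = L · d:
  x_0 = 1.1503·84 + 0.0695·7 + 0.1144·87 + 0.1463·87 + 0.0718·87 + 0.1045·47 + 0.1209·9 = 132.0481
  x_1 = 0.1430·84 + 1.1282·7 + 0.0951·87 + 0.1815·87 + 0.1266·87 + 0.1363·47 + 0.1443·9 = 62.6952
  x_2 = 0.1226·84 + 0.1245·7 + 1.1267·87 + 0.1414·87 + 0.1315·87 + 0.1505·47 + 0.1858·9 = 141.6745
  x_3 = 0.1043·84 + 0.0575·7 + 0.1607·87 + 1.1314·87 + 0.1233·87 + 0.1224·47 + 0.1692·9 = 139.5838
  x_4 = 0.1750·84 + 0.0674·7 + 0.1180·87 + 0.1823·87 + 1.1569·87 + 0.1057·47 + 0.1663·9 = 148.4101
  x_5 = 0.1121·84 + 0.0989·7 + 0.1313·87 + 0.1087·87 + 0.1686·87 + 1.1657·47 + 0.1429·9 = 101.7376
  x_6 = 0.0858·84 + 0.1628·7 + 0.1518·87 + 0.1146·87 + 0.1716·87 + 0.1590·47 + 1.1277·9 = 64.0725
Output multipliers (column sums of L):
  Textiles: 1.8931
  Mining: 1.7089
  Manufacturing: 1.8981
  Energy: 2.0062
  Agriculture: 1.9503
  Services: 1.9441
  Transport: 2.0571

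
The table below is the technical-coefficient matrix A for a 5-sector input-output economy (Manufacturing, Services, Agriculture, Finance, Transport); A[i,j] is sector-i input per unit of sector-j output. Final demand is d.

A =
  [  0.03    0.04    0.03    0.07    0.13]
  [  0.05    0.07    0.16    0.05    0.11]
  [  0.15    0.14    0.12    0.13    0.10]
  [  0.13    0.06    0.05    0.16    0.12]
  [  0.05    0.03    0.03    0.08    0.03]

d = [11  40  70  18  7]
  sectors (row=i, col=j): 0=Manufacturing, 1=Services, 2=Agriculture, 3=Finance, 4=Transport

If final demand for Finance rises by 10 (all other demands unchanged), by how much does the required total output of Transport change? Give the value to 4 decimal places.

1.2058

Form M = I − A:
  [  0.97   -0.04   -0.03   -0.07   -0.13]
  [ -0.05    0.93   -0.16   -0.05   -0.11]
  [ -0.15   -0.14    0.88   -0.13   -0.10]
  [ -0.13   -0.06   -0.05    0.84   -0.12]
  [ -0.05   -0.03   -0.03   -0.08    0.97]
Leontief inverse L = M⁻¹:
  [  1.0688    0.0685    0.0615    0.1190    0.1721]
  [  0.1193    1.1282    0.2227    0.1290    0.1828]
  [  0.2401    0.2138    1.2042    0.2391    0.2101]
  [  0.2000    0.1117    0.1051    1.2496    0.2049]
  [  0.0827    0.0542    0.0560    0.1206    1.0689]
Total output x = L · d:
  x_0 = 1.0688·11 + 0.0685·40 + 0.0615·70 + 0.1190·18 + 0.1721·7 = 22.1486
  x_1 = 0.1193·11 + 1.1282·40 + 0.2227·70 + 0.1290·18 + 0.1828·7 = 65.6324
  x_2 = 0.2401·11 + 0.2138·40 + 1.2042·70 + 0.2391·18 + 0.2101·7 = 101.2606
  x_3 = 0.2000·11 + 0.1117·40 + 0.1051·70 + 1.2496·18 + 0.2049·7 = 37.9503
  x_4 = 0.0827·11 + 0.0542·40 + 0.0560·70 + 0.1206·18 + 1.0689·7 = 16.6497
Δx_4 = L[4,3] · Δd_3 = 0.1206 · 10 = 1.2058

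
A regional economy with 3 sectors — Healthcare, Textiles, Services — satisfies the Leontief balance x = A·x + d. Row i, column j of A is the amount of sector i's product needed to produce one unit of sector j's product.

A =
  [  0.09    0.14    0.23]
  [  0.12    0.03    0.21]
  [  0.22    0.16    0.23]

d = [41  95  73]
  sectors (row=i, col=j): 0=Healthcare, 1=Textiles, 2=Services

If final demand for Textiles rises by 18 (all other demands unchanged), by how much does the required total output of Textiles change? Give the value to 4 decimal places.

Form M = I − A:
  [  0.91   -0.14   -0.23]
  [ -0.12    0.97   -0.21]
  [ -0.22   -0.16    0.77]
Leontief inverse L = M⁻¹:
  [  1.2379    0.2510    0.4382]
  [  0.2405    1.1283    0.3796]
  [  0.4037    0.3061    1.5028]
Total output x = L · d:
  x_0 = 1.2379·41 + 0.2510·95 + 0.4382·73 = 106.5857
  x_1 = 0.2405·41 + 1.1283·95 + 0.3796·73 = 144.7537
  x_2 = 0.4037·41 + 0.3061·95 + 1.5028·73 = 155.3369
Δx_1 = L[1,1] · Δd_1 = 1.1283 · 18 = 20.3085

20.3085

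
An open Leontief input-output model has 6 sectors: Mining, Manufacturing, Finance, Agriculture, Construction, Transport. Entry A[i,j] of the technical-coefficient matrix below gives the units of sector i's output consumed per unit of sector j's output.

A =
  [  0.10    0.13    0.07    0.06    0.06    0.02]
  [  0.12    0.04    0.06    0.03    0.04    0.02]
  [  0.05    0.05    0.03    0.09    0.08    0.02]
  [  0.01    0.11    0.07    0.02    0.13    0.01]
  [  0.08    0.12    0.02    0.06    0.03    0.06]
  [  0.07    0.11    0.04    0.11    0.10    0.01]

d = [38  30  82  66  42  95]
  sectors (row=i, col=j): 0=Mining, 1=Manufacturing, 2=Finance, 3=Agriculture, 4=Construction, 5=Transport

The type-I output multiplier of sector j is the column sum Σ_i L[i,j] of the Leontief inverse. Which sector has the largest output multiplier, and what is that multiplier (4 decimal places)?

Manufacturing (1.8769)

Form M = I − A:
  [  0.90   -0.13   -0.07   -0.06   -0.06   -0.02]
  [ -0.12    0.96   -0.06   -0.03   -0.04   -0.02]
  [ -0.05   -0.05    0.97   -0.09   -0.08   -0.02]
  [ -0.01   -0.11   -0.07    0.98   -0.13   -0.01]
  [ -0.08   -0.12   -0.02   -0.06    0.97   -0.06]
  [ -0.07   -0.11   -0.04   -0.11   -0.10    0.99]
Leontief inverse L = M⁻¹:
  [  1.1556    0.1904    0.1058    0.0968    0.1048    0.0367]
  [  0.1594    1.0873    0.0858    0.0590    0.0730    0.0319]
  [  0.0858    0.0981    1.0553    0.1160    0.1154    0.0332]
  [  0.0540    0.1556    0.0937    1.0499    0.1609    0.0265]
  [  0.1277    0.1726    0.0516    0.0915    1.0700    0.0729]
  [  0.1218    0.1730    0.0753    0.1440    0.1461    1.0279]
Total output x = L · d:
  x_0 = 1.1556·38 + 0.1904·30 + 0.1058·82 + 0.0968·66 + 0.1048·42 + 0.0367·95 = 72.5802
  x_1 = 0.1594·38 + 1.0873·30 + 0.0858·82 + 0.0590·66 + 0.0730·42 + 0.0319·95 = 55.7024
  x_2 = 0.0858·38 + 0.0981·30 + 1.0553·82 + 0.1160·66 + 0.1154·42 + 0.0332·95 = 108.3917
  x_3 = 0.0540·38 + 0.1556·30 + 0.0937·82 + 1.0499·66 + 0.1609·42 + 0.0265·95 = 92.9733
  x_4 = 0.1277·38 + 0.1726·30 + 0.0516·82 + 0.0915·66 + 1.0700·42 + 0.0729·95 = 72.1584
  x_5 = 0.1218·38 + 0.1730·30 + 0.0753·82 + 0.1440·66 + 0.1461·42 + 1.0279·95 = 129.2792
Output multipliers (column sums of L):
  Mining: 1.7042
  Manufacturing: 1.8769
  Finance: 1.4675
  Agriculture: 1.5572
  Construction: 1.6702
  Transport: 1.2290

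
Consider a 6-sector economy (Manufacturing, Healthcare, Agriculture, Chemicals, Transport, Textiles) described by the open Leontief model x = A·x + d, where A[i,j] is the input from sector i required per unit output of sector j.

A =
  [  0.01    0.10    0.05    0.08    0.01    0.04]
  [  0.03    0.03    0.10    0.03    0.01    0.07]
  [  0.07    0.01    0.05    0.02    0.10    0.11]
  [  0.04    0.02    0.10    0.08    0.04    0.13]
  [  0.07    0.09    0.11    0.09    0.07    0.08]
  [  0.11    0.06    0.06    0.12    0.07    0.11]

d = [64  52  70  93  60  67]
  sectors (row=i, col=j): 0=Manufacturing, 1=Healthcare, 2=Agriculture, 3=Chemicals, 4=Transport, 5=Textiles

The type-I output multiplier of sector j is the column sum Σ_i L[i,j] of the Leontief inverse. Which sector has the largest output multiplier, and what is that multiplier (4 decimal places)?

Textiles (1.9174)

Form M = I − A:
  [  0.99   -0.10   -0.05   -0.08   -0.01   -0.04]
  [ -0.03    0.97   -0.10   -0.03   -0.01   -0.07]
  [ -0.07   -0.01    0.95   -0.02   -0.10   -0.11]
  [ -0.04   -0.02   -0.10    0.92   -0.04   -0.13]
  [ -0.07   -0.09   -0.11   -0.09    0.93   -0.08]
  [ -0.11   -0.06   -0.06   -0.12   -0.07    0.89]
Leontief inverse L = M⁻¹:
  [  1.0362    0.1184    0.0879    0.1103    0.0331    0.0858]
  [  0.0588    1.0501    0.1315    0.0607    0.0372    0.1137]
  [  0.1099    0.0469    1.0969    0.0699    0.1352    0.1666]
  [  0.0861    0.0537    0.1516    1.1335    0.0816    0.1997]
  [  0.1188    0.1304    0.1747    0.1482    1.1151    0.1591]
  [  0.1604    0.1061    0.1279    0.1869    0.1144    1.1925]
Total output x = L · d:
  x_0 = 1.0362·64 + 0.1184·52 + 0.0879·70 + 0.1103·93 + 0.0331·60 + 0.0858·67 = 96.6182
  x_1 = 0.0588·64 + 1.0501·52 + 0.1315·70 + 0.0607·93 + 0.0372·60 + 0.1137·67 = 83.0724
  x_2 = 0.1099·64 + 0.0469·52 + 1.0969·70 + 0.0699·93 + 0.1352·60 + 0.1666·67 = 112.0207
  x_3 = 0.0861·64 + 0.0537·52 + 0.1516·70 + 1.1335·93 + 0.0816·60 + 0.1997·67 = 142.6102
  x_4 = 0.1188·64 + 0.1304·52 + 0.1747·70 + 0.1482·93 + 1.1151·60 + 0.1591·67 = 117.9650
  x_5 = 0.1604·64 + 0.1061·52 + 0.1279·70 + 0.1869·93 + 0.1144·60 + 1.1925·67 = 128.8813
Output multipliers (column sums of L):
  Manufacturing: 1.5703
  Healthcare: 1.5056
  Agriculture: 1.7704
  Chemicals: 1.7095
  Transport: 1.5166
  Textiles: 1.9174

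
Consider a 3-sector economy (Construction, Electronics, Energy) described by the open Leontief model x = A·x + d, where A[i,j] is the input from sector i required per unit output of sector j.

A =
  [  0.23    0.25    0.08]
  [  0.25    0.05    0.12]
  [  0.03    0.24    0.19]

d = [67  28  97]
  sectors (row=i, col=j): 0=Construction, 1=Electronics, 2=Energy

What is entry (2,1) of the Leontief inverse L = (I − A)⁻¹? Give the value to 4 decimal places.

L[2,1] = 0.3758

Form M = I − A:
  [  0.77   -0.25   -0.08]
  [ -0.25    0.95   -0.12]
  [ -0.03   -0.24    0.81]
Leontief inverse L = M⁻¹:
  [  1.4474    0.4332    0.2071]
  [  0.4027    1.2141    0.2196]
  [  0.1729    0.3758    1.3073]
Total output x = L · d:
  x_0 = 1.4474·67 + 0.4332·28 + 0.2071·97 = 129.2009
  x_1 = 0.4027·67 + 1.2141·28 + 0.2196·97 = 82.2847
  x_2 = 0.1729·67 + 0.3758·28 + 1.3073·97 = 148.9190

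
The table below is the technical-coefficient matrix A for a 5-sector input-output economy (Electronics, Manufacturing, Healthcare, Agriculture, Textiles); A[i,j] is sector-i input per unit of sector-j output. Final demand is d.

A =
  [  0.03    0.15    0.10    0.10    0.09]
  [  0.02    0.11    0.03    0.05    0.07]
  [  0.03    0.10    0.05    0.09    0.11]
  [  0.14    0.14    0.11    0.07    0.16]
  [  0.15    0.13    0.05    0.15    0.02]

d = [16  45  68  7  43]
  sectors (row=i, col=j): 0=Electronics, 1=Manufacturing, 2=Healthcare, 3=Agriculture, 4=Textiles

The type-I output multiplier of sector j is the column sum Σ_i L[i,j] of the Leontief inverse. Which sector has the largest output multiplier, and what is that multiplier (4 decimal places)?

Form M = I − A:
  [  0.97   -0.15   -0.10   -0.10   -0.09]
  [ -0.02    0.89   -0.03   -0.05   -0.07]
  [ -0.03   -0.10    0.95   -0.09   -0.11]
  [ -0.14   -0.14   -0.11    0.93   -0.16]
  [ -0.15   -0.13   -0.05   -0.15    0.98]
Leontief inverse L = M⁻¹:
  [  1.0908    0.2517    0.1513    0.1718    0.1632]
  [  0.0564    1.1705    0.0594    0.0926    0.1106]
  [  0.0858    0.1860    1.0941    0.1523    0.1688]
  [  0.2194    0.2784    0.1808    1.1719    0.2517]
  [  0.2124    0.2459    0.1145    0.2257    1.1072]
Total output x = L · d:
  x_0 = 1.0908·16 + 0.2517·45 + 0.1513·68 + 0.1718·7 + 0.1632·43 = 47.2838
  x_1 = 0.0564·16 + 1.1705·45 + 0.0594·68 + 0.0926·7 + 0.1106·43 = 63.0208
  x_2 = 0.0858·16 + 0.1860·45 + 1.0941·68 + 0.1523·7 + 0.1688·43 = 92.4647
  x_3 = 0.2194·16 + 0.2784·45 + 0.1808·68 + 1.1719·7 + 0.2517·43 = 47.3595
  x_4 = 0.2124·16 + 0.2459·45 + 0.1145·68 + 0.2257·7 + 1.1072·43 = 71.4413
Output multipliers (column sums of L):
  Electronics: 1.6648
  Manufacturing: 2.1325
  Healthcare: 1.6001
  Agriculture: 1.8143
  Textiles: 1.8014

Manufacturing (2.1325)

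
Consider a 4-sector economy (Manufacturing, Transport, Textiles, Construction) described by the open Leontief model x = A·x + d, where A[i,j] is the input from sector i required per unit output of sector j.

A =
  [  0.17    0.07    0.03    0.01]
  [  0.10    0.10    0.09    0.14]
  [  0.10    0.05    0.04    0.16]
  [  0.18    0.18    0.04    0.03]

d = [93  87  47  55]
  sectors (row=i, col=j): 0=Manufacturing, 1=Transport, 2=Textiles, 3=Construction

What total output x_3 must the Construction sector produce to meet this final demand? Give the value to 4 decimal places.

Form M = I − A:
  [  0.83   -0.07   -0.03   -0.01]
  [ -0.10    0.90   -0.09   -0.14]
  [ -0.10   -0.05    0.96   -0.16]
  [ -0.18   -0.18   -0.04    0.97]
Leontief inverse L = M⁻¹:
  [  1.2314    0.1058    0.0499    0.0362]
  [  0.1977    1.1717    0.1240    0.1916]
  [  0.1840    0.1123    1.0660    0.1939]
  [  0.2728    0.2417    0.0762    1.0812]
Total output x = L · d:
  x_0 = 1.2314·93 + 0.1058·87 + 0.0499·47 + 0.0362·55 = 128.0629
  x_1 = 0.1977·93 + 1.1717·87 + 0.1240·47 + 0.1916·55 = 136.6864
  x_2 = 0.1840·93 + 0.1123·87 + 1.0660·47 + 0.1939·55 = 87.6581
  x_3 = 0.2728·93 + 0.2417·87 + 0.0762·47 + 1.0812·55 = 109.4445

109.4445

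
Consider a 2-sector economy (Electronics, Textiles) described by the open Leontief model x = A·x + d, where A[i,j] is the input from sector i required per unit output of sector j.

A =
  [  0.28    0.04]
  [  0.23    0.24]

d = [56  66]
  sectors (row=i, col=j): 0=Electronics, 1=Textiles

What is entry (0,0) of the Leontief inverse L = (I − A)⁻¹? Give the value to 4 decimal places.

Form M = I − A:
  [  0.72   -0.04]
  [ -0.23    0.76]
Leontief inverse L = M⁻¹:
  [  1.4126    0.0743]
  [  0.4275    1.3383]
Total output x = L · d:
  x_0 = 1.4126·56 + 0.0743·66 = 84.0149
  x_1 = 0.4275·56 + 1.3383·66 = 112.2677

L[0,0] = 1.4126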